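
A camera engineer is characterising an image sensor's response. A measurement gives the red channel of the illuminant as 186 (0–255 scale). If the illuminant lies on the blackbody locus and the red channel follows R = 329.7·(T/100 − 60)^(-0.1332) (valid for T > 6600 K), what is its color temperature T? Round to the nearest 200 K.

(t − 60)^(-0.1332) = 186/329.7 = 0.56415.
t − 60 = 0.56415^(1/-0.1332) = 0.56415^(-7.508) = 73.521, so t = 133.521.
T = 100·t = 13352 K → 13400 K to the nearest 200 K.

13400 K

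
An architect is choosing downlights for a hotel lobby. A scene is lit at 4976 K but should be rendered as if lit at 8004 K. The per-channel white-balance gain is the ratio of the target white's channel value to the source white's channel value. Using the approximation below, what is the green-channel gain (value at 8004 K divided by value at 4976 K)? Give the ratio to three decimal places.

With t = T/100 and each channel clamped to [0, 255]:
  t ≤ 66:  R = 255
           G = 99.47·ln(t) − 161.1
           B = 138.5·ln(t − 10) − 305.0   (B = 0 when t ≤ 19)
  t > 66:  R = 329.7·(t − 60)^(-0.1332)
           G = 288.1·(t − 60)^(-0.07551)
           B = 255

At 4976 K (t = 49.76):
  G = 99.47·ln 49.76 − 161.1 = 99.47·3.9072 − 161.1 = 227.550.
At 8004 K (t = 80.04):
  G = 288.1·(80.04 − 60)^(-0.07551) = 288.1·20.04^(-0.07551) = 288.1·0.79743 = 229.740.
Gain = 229.740 / 227.550 = 1.0096 → 1.010.

1.010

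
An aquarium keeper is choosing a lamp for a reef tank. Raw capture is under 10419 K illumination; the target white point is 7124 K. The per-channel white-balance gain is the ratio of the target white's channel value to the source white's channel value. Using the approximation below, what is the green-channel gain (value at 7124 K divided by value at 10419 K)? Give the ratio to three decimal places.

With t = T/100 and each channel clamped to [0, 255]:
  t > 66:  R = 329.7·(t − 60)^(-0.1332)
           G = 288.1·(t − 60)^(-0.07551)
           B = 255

1.109

At 10419 K (t = 104.19):
  G = 288.1·(104.19 − 60)^(-0.07551) = 288.1·44.19^(-0.07551) = 288.1·0.75121 = 216.424.
At 7124 K (t = 71.24):
  G = 288.1·(71.24 − 60)^(-0.07551) = 288.1·11.24^(-0.07551) = 288.1·0.83302 = 239.994.
Gain = 239.994 / 216.424 = 1.1089 → 1.109.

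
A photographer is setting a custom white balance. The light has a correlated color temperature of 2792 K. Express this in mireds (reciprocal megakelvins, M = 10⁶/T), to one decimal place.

358.2 mireds

M = 10⁶ / 2792 = 358.166 → 358.2 mireds.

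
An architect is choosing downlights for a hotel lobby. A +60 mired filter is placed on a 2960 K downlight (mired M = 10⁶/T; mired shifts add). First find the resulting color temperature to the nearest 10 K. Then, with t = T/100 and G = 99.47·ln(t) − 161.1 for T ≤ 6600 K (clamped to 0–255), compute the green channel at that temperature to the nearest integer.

159

M_in = 10⁶/2960 = 337.84; M_out = 337.84 + (+60) = 397.84.
T_out = 10⁶/397.84 = 2513.6 K → 2510 K; t = 25.1.
G = 99.47·ln 25.1 − 161.1 = 99.47·3.2229 − 161.1 = 159.479.
Rounded: 159.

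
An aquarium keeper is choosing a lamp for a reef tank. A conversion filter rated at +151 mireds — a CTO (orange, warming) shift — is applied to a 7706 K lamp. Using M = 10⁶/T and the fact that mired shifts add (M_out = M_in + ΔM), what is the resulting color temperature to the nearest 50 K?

M_in = 10⁶/7706 = 129.77 mireds.
M_out = 129.77 + (+151) = 280.77 mireds.
T_out = 10⁶/280.77 = 3561.6 K → 3550 K.

3550 K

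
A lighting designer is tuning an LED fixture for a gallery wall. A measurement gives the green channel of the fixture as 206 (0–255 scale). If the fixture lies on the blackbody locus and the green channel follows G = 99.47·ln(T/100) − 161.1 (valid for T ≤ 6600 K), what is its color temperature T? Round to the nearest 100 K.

ln t = (206 + 161.1) / 99.47 = 3.6906.
t = e^3.6906 = 40.067.
T = 100·t = 4007 K → 4000 K to the nearest 100 K.

4000 K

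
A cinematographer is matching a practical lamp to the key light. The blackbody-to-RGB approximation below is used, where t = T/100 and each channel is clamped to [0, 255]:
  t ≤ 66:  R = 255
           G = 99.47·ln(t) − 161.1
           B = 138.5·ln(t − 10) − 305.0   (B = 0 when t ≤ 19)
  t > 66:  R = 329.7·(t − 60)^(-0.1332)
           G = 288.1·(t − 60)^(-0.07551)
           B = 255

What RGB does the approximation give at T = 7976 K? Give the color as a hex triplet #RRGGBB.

t = 7976/100 = 79.76; the t > 66 branch applies.
R = 329.7·(79.76 − 60)^(-0.1332) = 329.7·19.76^(-0.1332) = 329.7·0.67205 = 221.575.
G = 288.1·(79.76 − 60)^(-0.07551) = 288.1·19.76^(-0.07551) = 288.1·0.79828 = 229.984.
B = 255 by definition for t > 66.
Rounded: (222, 230, 255).
In hex: #DEE6FF.

#DEE6FF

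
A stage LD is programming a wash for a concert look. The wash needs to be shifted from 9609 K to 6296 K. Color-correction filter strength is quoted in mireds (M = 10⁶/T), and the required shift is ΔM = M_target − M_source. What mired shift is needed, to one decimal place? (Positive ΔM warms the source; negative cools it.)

M_source = 10⁶/9609 = 104.069; M_target = 10⁶/6296 = 158.831.
ΔM = 158.831 − 104.069 = 54.762 → +54.8 mireds, a warming shift.

+54.8 mireds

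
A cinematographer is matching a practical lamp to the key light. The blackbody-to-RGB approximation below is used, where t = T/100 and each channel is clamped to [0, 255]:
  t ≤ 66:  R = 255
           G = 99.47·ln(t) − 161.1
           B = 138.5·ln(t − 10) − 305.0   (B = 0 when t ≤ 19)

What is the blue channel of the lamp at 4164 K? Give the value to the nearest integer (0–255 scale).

173

t = 4164/100 = 41.64; the t ≤ 66 branch applies.
B = 138.5·ln(41.64 − 10) − 305.0 = 138.5·ln 31.64 − 305.0 = 138.5·3.4544 − 305.0 = 173.437.
Rounded: 173.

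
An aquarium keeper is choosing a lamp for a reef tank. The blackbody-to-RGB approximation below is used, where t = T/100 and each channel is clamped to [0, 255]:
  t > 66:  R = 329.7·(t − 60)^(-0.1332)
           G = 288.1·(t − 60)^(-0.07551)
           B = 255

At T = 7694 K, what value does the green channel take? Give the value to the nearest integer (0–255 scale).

t = 7694/100 = 76.94; the t > 66 branch applies.
G = 288.1·(76.94 − 60)^(-0.07551) = 288.1·16.94^(-0.07551) = 288.1·0.80762 = 232.674.
Rounded: 233.

233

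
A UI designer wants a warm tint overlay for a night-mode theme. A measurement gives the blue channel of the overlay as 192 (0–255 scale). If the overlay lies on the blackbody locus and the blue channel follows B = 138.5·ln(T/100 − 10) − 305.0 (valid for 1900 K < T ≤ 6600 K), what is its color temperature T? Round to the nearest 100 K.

4600 K

ln(t − 10) = (192 + 305.0) / 138.5 = 3.5884.
t − 10 = e^3.5884 = 36.178, so t = 46.178.
T = 100·t = 4618 K → 4600 K to the nearest 100 K.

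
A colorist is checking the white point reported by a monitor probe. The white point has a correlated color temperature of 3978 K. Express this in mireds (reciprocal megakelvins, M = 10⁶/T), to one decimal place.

M = 10⁶ / 3978 = 251.383 → 251.4 mireds.

251.4 mireds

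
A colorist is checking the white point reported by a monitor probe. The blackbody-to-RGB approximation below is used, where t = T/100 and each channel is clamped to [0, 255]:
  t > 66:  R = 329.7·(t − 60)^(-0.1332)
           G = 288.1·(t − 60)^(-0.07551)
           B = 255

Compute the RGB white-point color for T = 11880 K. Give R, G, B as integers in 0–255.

t = 11880/100 = 118.8; the t > 66 branch applies.
R = 329.7·(118.8 − 60)^(-0.1332) = 329.7·58.8^(-0.1332) = 329.7·0.58119 = 191.619.
G = 288.1·(118.8 − 60)^(-0.07551) = 288.1·58.8^(-0.07551) = 288.1·0.73518 = 211.806.
B = 255 by definition for t > 66.
Rounded: (192, 212, 255).

R=192, G=212, B=255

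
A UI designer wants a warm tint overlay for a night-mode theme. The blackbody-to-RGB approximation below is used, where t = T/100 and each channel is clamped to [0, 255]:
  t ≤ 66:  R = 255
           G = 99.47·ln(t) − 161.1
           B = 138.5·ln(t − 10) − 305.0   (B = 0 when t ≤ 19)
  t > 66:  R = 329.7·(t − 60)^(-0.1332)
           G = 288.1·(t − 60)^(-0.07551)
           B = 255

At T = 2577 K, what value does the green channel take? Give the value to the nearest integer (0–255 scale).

t = 2577/100 = 25.77; the t ≤ 66 branch applies.
G = 99.47·ln 25.77 − 161.1 = 99.47·3.2492 − 161.1 = 162.099.
Rounded: 162.

162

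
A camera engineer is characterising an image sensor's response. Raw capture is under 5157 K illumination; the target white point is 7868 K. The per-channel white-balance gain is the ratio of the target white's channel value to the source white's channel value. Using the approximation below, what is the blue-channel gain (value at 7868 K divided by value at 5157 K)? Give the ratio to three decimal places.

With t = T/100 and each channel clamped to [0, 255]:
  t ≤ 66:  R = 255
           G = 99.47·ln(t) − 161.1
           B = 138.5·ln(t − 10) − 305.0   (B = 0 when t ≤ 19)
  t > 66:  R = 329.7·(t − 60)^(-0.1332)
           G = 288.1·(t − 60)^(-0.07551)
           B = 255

1.207

At 5157 K (t = 51.57):
  B = 138.5·ln(51.57 − 10) − 305.0 = 138.5·ln 41.57 − 305.0 = 138.5·3.7274 − 305.0 = 211.242.
At 7868 K (t = 78.68):
  B = 255 by definition for t > 66.
Gain = 255.000 / 211.242 = 1.2071 → 1.207.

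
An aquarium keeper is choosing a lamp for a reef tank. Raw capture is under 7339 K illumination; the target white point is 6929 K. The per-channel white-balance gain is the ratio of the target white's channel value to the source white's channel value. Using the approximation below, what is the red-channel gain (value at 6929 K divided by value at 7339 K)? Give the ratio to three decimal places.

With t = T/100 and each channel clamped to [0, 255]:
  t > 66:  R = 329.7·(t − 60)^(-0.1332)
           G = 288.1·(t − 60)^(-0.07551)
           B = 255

1.050

At 7339 K (t = 73.39):
  R = 329.7·(73.39 − 60)^(-0.1332) = 329.7·13.39^(-0.1332) = 329.7·0.70780 = 233.363.
At 6929 K (t = 69.29):
  R = 329.7·(69.29 − 60)^(-0.1332) = 329.7·9.29^(-0.1332) = 329.7·0.74312 = 245.007.
Gain = 245.007 / 233.363 = 1.0499 → 1.050.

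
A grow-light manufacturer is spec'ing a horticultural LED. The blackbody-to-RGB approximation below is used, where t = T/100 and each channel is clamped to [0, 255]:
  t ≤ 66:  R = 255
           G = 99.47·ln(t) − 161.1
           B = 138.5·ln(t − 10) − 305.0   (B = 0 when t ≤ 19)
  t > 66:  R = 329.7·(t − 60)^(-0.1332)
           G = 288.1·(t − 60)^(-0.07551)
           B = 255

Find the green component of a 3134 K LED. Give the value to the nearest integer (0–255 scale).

182

t = 3134/100 = 31.34; the t ≤ 66 branch applies.
G = 99.47·ln 31.34 − 161.1 = 99.47·3.4449 − 161.1 = 181.564.
Rounded: 182.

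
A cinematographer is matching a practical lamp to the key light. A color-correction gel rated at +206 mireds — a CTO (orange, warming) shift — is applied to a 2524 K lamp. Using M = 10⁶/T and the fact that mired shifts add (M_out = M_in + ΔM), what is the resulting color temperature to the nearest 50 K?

M_in = 10⁶/2524 = 396.20 mireds.
M_out = 396.20 + (+206) = 602.20 mireds.
T_out = 10⁶/602.20 = 1660.6 K → 1650 K.

1650 K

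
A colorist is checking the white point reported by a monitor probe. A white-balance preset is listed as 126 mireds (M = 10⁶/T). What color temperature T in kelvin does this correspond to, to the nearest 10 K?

T = 10⁶ / 126 = 7936.51 K → 7940 K.

7940 K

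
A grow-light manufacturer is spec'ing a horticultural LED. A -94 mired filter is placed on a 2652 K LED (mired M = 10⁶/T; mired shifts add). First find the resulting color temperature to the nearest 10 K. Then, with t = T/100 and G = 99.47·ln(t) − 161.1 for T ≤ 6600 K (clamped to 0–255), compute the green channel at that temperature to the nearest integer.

M_in = 10⁶/2652 = 377.07; M_out = 377.07 + (-94) = 283.07.
T_out = 10⁶/283.07 = 3532.6 K → 3530 K; t = 35.3.
G = 99.47·ln 35.3 − 161.1 = 99.47·3.5639 − 161.1 = 193.399.
Rounded: 193.

193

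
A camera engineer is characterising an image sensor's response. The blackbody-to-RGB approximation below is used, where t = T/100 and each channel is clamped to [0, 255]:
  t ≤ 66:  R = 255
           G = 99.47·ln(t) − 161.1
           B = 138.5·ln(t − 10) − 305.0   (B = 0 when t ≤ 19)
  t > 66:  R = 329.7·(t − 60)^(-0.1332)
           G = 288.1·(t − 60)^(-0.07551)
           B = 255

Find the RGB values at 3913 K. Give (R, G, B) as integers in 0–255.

t = 3913/100 = 39.13; the t ≤ 66 branch applies.
R = 255 by definition for t ≤ 66.
G = 99.47·ln 39.13 − 161.1 = 99.47·3.6669 − 161.1 = 203.645.
B = 138.5·ln(39.13 − 10) − 305.0 = 138.5·ln 29.13 − 305.0 = 138.5·3.3718 − 305.0 = 161.990.
Rounded: (255, 204, 162).

(255, 204, 162)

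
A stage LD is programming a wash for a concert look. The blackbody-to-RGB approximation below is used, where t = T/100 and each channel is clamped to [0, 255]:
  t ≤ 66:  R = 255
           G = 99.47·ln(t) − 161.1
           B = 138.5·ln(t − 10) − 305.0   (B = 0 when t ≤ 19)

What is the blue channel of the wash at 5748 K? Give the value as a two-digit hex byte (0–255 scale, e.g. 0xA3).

0xE6

t = 5748/100 = 57.48; the t ≤ 66 branch applies.
B = 138.5·ln(57.48 − 10) − 305.0 = 138.5·ln 47.48 − 305.0 = 138.5·3.8603 − 305.0 = 229.653.
Rounded: 230; in hex, 0xE6.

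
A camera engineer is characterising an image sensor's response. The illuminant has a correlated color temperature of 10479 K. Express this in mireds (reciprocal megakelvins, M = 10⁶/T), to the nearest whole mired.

95 mireds

M = 10⁶ / 10479 = 95.429 → 95 mireds.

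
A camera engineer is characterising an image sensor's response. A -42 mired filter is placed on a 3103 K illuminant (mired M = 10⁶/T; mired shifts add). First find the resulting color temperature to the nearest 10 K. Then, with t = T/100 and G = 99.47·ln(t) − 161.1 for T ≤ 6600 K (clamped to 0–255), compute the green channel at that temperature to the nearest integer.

M_in = 10⁶/3103 = 322.27; M_out = 322.27 + (-42) = 280.27.
T_out = 10⁶/280.27 = 3568.0 K → 3570 K; t = 35.7.
G = 99.47·ln 35.7 − 161.1 = 99.47·3.5752 − 161.1 = 194.520.
Rounded: 195.

195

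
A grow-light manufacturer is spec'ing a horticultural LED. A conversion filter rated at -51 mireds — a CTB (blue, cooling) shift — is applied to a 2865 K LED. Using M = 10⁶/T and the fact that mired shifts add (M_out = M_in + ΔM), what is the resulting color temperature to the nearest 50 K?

3350 K

M_in = 10⁶/2865 = 349.04 mireds.
M_out = 349.04 + (-51) = 298.04 mireds.
T_out = 10⁶/298.04 = 3355.3 K → 3350 K.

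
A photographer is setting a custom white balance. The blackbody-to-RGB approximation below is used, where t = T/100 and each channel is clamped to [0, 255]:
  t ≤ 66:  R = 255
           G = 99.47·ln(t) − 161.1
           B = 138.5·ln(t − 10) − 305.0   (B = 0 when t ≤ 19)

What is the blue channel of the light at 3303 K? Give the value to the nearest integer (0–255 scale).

129

t = 3303/100 = 33.03; the t ≤ 66 branch applies.
B = 138.5·ln(33.03 − 10) − 305.0 = 138.5·ln 23.03 − 305.0 = 138.5·3.1368 − 305.0 = 129.446.
Rounded: 129.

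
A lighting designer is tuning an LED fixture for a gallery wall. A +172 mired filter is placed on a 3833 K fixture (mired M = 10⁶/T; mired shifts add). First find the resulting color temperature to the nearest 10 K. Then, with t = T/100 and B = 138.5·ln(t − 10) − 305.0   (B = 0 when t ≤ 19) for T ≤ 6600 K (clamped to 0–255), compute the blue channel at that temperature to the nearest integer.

M_in = 10⁶/3833 = 260.89; M_out = 260.89 + (+172) = 432.89.
T_out = 10⁶/432.89 = 2310.0 K → 2310 K; t = 23.1.
B = 138.5·ln(23.1 − 10) − 305.0 = 138.5·ln 13.1 − 305.0 = 138.5·2.5726 − 305.0 = 51.307.
Rounded: 51.

51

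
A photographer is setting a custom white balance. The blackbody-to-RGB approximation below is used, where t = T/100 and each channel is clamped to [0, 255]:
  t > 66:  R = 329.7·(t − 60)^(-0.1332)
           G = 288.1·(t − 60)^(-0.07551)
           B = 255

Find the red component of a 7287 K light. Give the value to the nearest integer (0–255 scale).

t = 7287/100 = 72.87; the t > 66 branch applies.
R = 329.7·(72.87 − 60)^(-0.1332) = 329.7·12.87^(-0.1332) = 329.7·0.71155 = 234.597.
Rounded: 235.

235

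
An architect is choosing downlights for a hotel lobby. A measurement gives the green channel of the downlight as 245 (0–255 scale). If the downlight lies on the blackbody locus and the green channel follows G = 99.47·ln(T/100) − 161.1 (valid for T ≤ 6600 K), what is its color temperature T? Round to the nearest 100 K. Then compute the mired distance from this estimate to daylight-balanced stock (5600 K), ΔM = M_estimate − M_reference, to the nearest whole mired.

ln t = (245 + 161.1) / 99.47 = 4.0826.
t = e^4.0826 = 59.302.
T = 100·t = 5930 K → 5900 K to the nearest 100 K.
M_estimate = 10⁶/5900 = 169.49; M_reference = 10⁶/5600 = 178.57.
ΔM = 169.49 − 178.57 = -9.08 → -9 mireds.

-9 mireds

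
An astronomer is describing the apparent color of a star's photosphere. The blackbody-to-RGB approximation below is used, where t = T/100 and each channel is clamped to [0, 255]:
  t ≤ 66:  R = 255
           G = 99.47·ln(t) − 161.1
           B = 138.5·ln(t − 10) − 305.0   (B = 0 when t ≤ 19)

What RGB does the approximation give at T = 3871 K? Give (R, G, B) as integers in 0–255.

t = 3871/100 = 38.71; the t ≤ 66 branch applies.
R = 255 by definition for t ≤ 66.
G = 99.47·ln 38.71 − 161.1 = 99.47·3.6561 − 161.1 = 202.572.
B = 138.5·ln(38.71 − 10) − 305.0 = 138.5·ln 28.71 − 305.0 = 138.5·3.3572 − 305.0 = 159.979.
Rounded: (255, 203, 160).

(255, 203, 160)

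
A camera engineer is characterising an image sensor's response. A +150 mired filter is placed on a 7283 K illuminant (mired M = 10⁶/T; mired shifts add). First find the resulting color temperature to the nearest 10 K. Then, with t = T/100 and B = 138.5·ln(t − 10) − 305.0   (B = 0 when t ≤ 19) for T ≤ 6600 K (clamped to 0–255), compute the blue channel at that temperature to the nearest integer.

140

M_in = 10⁶/7283 = 137.31; M_out = 137.31 + (+150) = 287.31.
T_out = 10⁶/287.31 = 3480.6 K → 3480 K; t = 34.8.
B = 138.5·ln(34.8 − 10) − 305.0 = 138.5·ln 24.8 − 305.0 = 138.5·3.2108 − 305.0 = 139.702.
Rounded: 140.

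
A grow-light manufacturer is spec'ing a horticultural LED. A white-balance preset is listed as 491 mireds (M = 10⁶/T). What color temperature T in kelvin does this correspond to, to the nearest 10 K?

2040 K

T = 10⁶ / 491 = 2036.66 K → 2040 K.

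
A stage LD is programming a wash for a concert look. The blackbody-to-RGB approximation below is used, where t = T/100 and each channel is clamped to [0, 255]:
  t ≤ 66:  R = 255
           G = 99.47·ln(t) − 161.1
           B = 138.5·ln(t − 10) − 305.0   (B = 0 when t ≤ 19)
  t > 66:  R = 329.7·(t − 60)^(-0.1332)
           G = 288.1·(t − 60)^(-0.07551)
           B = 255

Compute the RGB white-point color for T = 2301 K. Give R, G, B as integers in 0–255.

t = 2301/100 = 23.01; the t ≤ 66 branch applies.
R = 255 by definition for t ≤ 66.
G = 99.47·ln 23.01 − 161.1 = 99.47·3.1359 − 161.1 = 150.831.
B = 138.5·ln(23.01 − 10) − 305.0 = 138.5·ln 13.01 − 305.0 = 138.5·2.5657 − 305.0 = 50.352.
Rounded: (255, 151, 50).

R=255, G=151, B=50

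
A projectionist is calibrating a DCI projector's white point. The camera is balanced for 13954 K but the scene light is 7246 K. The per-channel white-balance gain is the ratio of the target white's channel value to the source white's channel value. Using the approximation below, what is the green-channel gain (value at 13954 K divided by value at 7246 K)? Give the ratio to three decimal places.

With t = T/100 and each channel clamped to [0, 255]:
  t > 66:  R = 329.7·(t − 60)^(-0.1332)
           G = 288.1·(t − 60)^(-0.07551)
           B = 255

At 7246 K (t = 72.46):
  G = 288.1·(72.46 − 60)^(-0.07551) = 288.1·12.46^(-0.07551) = 288.1·0.82657 = 238.134.
At 13954 K (t = 139.54):
  G = 288.1·(139.54 − 60)^(-0.07551) = 288.1·79.54^(-0.07551) = 288.1·0.71860 = 207.028.
Gain = 207.028 / 238.134 = 0.8694 → 0.869.

0.869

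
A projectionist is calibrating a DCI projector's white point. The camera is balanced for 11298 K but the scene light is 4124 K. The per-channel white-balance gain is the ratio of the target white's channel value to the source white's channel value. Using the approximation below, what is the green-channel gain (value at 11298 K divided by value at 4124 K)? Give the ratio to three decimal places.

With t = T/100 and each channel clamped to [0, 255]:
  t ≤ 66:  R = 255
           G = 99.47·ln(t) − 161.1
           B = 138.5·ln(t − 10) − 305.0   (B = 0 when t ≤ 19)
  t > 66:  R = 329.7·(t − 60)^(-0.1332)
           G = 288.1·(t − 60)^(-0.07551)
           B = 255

1.022

At 4124 K (t = 41.24):
  G = 99.47·ln 41.24 − 161.1 = 99.47·3.7194 − 161.1 = 208.870.
At 11298 K (t = 112.98):
  G = 288.1·(112.98 − 60)^(-0.07551) = 288.1·52.98^(-0.07551) = 288.1·0.74099 = 213.479.
Gain = 213.479 / 208.870 = 1.0221 → 1.022.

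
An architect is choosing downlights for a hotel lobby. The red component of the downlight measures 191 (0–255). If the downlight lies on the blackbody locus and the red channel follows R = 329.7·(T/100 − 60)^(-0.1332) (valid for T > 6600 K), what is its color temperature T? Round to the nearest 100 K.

(t − 60)^(-0.1332) = 191/329.7 = 0.57931.
t − 60 = 0.57931^(1/-0.1332) = 0.57931^(-7.508) = 60.245, so t = 120.245.
T = 100·t = 12025 K → 12000 K to the nearest 100 K.

12000 K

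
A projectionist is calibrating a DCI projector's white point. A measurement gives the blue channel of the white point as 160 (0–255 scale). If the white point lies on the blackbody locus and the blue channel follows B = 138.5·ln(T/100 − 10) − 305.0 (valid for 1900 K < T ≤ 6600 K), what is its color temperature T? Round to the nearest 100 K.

ln(t − 10) = (160 + 305.0) / 138.5 = 3.3574.
t − 10 = e^3.3574 = 28.714, so t = 38.714.
T = 100·t = 3871 K → 3900 K to the nearest 100 K.

3900 K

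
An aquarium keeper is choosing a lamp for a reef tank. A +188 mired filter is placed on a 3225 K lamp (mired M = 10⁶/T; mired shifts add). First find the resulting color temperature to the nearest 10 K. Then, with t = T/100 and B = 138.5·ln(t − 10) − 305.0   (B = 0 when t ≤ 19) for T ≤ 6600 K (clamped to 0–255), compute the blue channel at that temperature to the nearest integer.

15

M_in = 10⁶/3225 = 310.08; M_out = 310.08 + (+188) = 498.08.
T_out = 10⁶/498.08 = 2007.7 K → 2010 K; t = 20.1.
B = 138.5·ln(20.1 − 10) − 305.0 = 138.5·ln 10.1 − 305.0 = 138.5·2.3125 − 305.0 = 15.286.
Rounded: 15.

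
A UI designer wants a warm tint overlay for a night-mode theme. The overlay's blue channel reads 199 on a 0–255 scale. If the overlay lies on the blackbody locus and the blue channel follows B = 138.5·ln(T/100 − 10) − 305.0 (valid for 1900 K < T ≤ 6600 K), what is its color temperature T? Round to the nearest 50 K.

4800 K

ln(t − 10) = (199 + 305.0) / 138.5 = 3.6390.
t − 10 = e^3.6390 = 38.053, so t = 48.053.
T = 100·t = 4805 K → 4800 K to the nearest 50 K.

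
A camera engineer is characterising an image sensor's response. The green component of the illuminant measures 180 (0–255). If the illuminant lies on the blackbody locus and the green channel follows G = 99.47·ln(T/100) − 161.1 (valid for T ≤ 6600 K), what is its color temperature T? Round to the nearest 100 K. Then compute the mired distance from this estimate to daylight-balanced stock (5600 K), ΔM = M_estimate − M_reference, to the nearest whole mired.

+144 mireds

ln t = (180 + 161.1) / 99.47 = 3.4292.
t = e^3.4292 = 30.851.
T = 100·t = 3085 K → 3100 K to the nearest 100 K.
M_estimate = 10⁶/3100 = 322.58; M_reference = 10⁶/5600 = 178.57.
ΔM = 322.58 − 178.57 = 144.01 → +144 mireds.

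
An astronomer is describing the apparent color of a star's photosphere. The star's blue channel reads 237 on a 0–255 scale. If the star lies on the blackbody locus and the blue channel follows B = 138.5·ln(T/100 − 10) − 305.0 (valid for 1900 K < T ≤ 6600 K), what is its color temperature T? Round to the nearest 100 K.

ln(t − 10) = (237 + 305.0) / 138.5 = 3.9134.
t − 10 = e^3.9134 = 50.067, so t = 60.067.
T = 100·t = 6007 K → 6000 K to the nearest 100 K.

6000 K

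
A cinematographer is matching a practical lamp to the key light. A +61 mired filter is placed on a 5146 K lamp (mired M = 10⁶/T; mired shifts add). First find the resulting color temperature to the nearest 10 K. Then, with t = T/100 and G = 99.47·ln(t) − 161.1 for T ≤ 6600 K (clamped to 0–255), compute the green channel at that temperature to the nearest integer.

M_in = 10⁶/5146 = 194.33; M_out = 194.33 + (+61) = 255.33.
T_out = 10⁶/255.33 = 3916.6 K → 3920 K; t = 39.2.
G = 99.47·ln 39.2 − 161.1 = 99.47·3.6687 − 161.1 = 203.823.
Rounded: 204.

204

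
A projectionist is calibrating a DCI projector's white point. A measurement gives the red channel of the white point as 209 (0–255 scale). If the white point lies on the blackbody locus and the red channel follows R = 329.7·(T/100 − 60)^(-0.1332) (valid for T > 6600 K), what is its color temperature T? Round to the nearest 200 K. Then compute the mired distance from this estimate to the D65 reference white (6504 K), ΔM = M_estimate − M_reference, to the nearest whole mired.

(t − 60)^(-0.1332) = 209/329.7 = 0.63391.
t − 60 = 0.63391^(1/-0.1332) = 0.63391^(-7.508) = 30.639, so t = 90.639.
T = 100·t = 9064 K → 9000 K to the nearest 200 K.
M_estimate = 10⁶/9000 = 111.11; M_reference = 10⁶/6504 = 153.75.
ΔM = 111.11 − 153.75 = -42.64 → -43 mireds.

-43 mireds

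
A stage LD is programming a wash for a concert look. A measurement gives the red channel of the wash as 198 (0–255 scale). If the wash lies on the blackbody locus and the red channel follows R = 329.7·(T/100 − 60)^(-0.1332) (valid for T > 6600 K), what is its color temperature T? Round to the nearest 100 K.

10600 K

(t − 60)^(-0.1332) = 198/329.7 = 0.60055.
t − 60 = 0.60055^(1/-0.1332) = 0.60055^(-7.508) = 45.980, so t = 105.980.
T = 100·t = 10598 K → 10600 K to the nearest 100 K.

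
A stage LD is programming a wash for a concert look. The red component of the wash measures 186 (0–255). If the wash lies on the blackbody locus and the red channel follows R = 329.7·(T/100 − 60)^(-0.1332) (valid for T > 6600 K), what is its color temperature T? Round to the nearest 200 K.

13400 K

(t − 60)^(-0.1332) = 186/329.7 = 0.56415.
t − 60 = 0.56415^(1/-0.1332) = 0.56415^(-7.508) = 73.521, so t = 133.521.
T = 100·t = 13352 K → 13400 K to the nearest 200 K.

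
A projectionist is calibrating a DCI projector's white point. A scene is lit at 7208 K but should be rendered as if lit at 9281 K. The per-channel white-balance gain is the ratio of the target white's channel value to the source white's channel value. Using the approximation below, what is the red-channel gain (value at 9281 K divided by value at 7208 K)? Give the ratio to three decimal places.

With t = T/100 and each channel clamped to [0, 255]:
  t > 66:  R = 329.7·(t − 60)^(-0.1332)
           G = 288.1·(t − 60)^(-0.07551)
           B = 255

0.875

At 7208 K (t = 72.08):
  R = 329.7·(72.08 − 60)^(-0.1332) = 329.7·12.08^(-0.1332) = 329.7·0.71758 = 236.585.
At 9281 K (t = 92.81):
  R = 329.7·(92.81 − 60)^(-0.1332) = 329.7·32.81^(-0.1332) = 329.7·0.62816 = 207.103.
Gain = 207.103 / 236.585 = 0.8754 → 0.875.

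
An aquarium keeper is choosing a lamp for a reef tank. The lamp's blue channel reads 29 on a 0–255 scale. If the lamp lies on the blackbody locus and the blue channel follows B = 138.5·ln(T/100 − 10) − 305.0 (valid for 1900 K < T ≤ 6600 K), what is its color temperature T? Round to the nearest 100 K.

2100 K

ln(t − 10) = (29 + 305.0) / 138.5 = 2.4116.
t − 10 = e^2.4116 = 11.151, so t = 21.151.
T = 100·t = 2115 K → 2100 K to the nearest 100 K.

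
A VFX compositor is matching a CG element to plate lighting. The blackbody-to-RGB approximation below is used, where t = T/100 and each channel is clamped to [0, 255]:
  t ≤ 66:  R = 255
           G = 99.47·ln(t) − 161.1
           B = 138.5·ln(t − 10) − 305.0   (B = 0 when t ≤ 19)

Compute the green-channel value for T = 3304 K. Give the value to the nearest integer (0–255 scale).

187

t = 3304/100 = 33.04; the t ≤ 66 branch applies.
G = 99.47·ln 33.04 − 161.1 = 99.47·3.4977 − 161.1 = 186.818.
Rounded: 187.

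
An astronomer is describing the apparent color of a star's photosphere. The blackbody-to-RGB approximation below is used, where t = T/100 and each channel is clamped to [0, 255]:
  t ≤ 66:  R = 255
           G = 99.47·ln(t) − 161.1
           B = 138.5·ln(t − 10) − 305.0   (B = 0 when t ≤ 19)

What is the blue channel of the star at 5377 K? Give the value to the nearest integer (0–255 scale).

t = 5377/100 = 53.77; the t ≤ 66 branch applies.
B = 138.5·ln(53.77 − 10) − 305.0 = 138.5·ln 43.77 − 305.0 = 138.5·3.7789 − 305.0 = 218.384.
Rounded: 218.

218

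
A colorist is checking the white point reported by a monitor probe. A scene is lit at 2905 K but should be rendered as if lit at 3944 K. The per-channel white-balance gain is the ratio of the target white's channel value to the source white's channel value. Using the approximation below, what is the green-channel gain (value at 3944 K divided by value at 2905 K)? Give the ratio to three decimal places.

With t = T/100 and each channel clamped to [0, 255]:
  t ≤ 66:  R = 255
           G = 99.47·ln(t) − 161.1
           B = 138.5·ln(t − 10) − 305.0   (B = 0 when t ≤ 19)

1.175

At 2905 K (t = 29.05):
  G = 99.47·ln 29.05 − 161.1 = 99.47·3.3690 − 161.1 = 174.016.
At 3944 K (t = 39.44):
  G = 99.47·ln 39.44 − 161.1 = 99.47·3.6748 − 161.1 = 204.430.
Gain = 204.430 / 174.016 = 1.1748 → 1.175.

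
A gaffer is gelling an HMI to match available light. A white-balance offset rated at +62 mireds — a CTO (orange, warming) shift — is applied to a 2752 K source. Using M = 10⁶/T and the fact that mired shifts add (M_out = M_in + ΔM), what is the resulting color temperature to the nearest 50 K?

2350 K

M_in = 10⁶/2752 = 363.37 mireds.
M_out = 363.37 + (+62) = 425.37 mireds.
T_out = 10⁶/425.37 = 2350.9 K → 2350 K.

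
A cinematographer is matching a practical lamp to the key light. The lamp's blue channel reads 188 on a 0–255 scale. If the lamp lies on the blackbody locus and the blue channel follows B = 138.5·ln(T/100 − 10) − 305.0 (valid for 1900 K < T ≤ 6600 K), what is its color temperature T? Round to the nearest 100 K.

4500 K

ln(t − 10) = (188 + 305.0) / 138.5 = 3.5596.
t − 10 = e^3.5596 = 35.148, so t = 45.148.
T = 100·t = 4515 K → 4500 K to the nearest 100 K.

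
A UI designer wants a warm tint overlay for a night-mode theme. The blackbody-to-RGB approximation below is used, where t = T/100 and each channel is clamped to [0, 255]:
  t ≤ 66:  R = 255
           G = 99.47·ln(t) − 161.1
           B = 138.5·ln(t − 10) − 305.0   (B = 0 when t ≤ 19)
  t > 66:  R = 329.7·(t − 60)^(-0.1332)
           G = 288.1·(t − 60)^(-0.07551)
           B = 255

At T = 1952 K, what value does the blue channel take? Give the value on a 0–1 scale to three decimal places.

0.028

t = 1952/100 = 19.52; the t ≤ 66 branch applies.
B = 138.5·ln(19.52 − 10) − 305.0 = 138.5·ln 9.52 − 305.0 = 138.5·2.2534 − 305.0 = 7.095.
On a 0–1 scale: 7.095/255 = 0.0278 → 0.028.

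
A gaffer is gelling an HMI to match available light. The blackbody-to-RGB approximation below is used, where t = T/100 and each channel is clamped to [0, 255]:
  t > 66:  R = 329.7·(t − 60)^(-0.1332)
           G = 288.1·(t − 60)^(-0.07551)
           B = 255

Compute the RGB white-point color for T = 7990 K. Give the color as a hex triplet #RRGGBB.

#DDE6FF

t = 7990/100 = 79.9; the t > 66 branch applies.
R = 329.7·(79.9 − 60)^(-0.1332) = 329.7·19.9^(-0.1332) = 329.7·0.67142 = 221.366.
G = 288.1·(79.9 − 60)^(-0.07551) = 288.1·19.9^(-0.07551) = 288.1·0.79785 = 229.862.
B = 255 by definition for t > 66.
Rounded: (221, 230, 255).
In hex: #DDE6FF.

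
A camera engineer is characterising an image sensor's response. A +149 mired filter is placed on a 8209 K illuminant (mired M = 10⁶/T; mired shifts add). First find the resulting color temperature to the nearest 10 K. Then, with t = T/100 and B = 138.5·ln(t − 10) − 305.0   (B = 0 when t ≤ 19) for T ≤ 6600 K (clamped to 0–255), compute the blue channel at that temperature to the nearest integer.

151

M_in = 10⁶/8209 = 121.82; M_out = 121.82 + (+149) = 270.82.
T_out = 10⁶/270.82 = 3692.5 K → 3690 K; t = 36.9.
B = 138.5·ln(36.9 − 10) − 305.0 = 138.5·ln 26.9 − 305.0 = 138.5·3.2921 − 305.0 = 150.959.
Rounded: 151.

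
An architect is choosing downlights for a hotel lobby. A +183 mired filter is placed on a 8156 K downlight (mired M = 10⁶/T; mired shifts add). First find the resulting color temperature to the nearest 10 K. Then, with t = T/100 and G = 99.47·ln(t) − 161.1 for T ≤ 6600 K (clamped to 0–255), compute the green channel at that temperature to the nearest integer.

186

M_in = 10⁶/8156 = 122.61; M_out = 122.61 + (+183) = 305.61.
T_out = 10⁶/305.61 = 3272.2 K → 3270 K; t = 32.7.
G = 99.47·ln 32.7 − 161.1 = 99.47·3.4874 − 161.1 = 185.789.
Rounded: 186.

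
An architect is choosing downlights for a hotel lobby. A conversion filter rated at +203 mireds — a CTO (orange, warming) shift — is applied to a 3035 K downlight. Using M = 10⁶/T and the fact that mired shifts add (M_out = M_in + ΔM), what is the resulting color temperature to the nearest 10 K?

M_in = 10⁶/3035 = 329.49 mireds.
M_out = 329.49 + (+203) = 532.49 mireds.
T_out = 10⁶/532.49 = 1878.0 K → 1880 K.

1880 K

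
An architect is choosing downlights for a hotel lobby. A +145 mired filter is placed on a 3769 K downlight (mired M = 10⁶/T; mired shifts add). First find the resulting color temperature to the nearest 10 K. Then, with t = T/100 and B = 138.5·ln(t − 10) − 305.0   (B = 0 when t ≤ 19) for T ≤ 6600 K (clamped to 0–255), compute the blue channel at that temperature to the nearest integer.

M_in = 10⁶/3769 = 265.32; M_out = 265.32 + (+145) = 410.32.
T_out = 10⁶/410.32 = 2437.1 K → 2440 K; t = 24.4.
B = 138.5·ln(24.4 − 10) − 305.0 = 138.5·ln 14.4 − 305.0 = 138.5·2.6672 − 305.0 = 64.411.
Rounded: 64.

64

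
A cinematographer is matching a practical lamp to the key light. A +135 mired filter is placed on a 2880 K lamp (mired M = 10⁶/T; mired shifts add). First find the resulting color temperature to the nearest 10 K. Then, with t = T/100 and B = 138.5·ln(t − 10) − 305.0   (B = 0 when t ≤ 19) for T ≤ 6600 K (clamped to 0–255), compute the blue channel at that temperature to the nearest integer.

M_in = 10⁶/2880 = 347.22; M_out = 347.22 + (+135) = 482.22.
T_out = 10⁶/482.22 = 2073.7 K → 2070 K; t = 20.7.
B = 138.5·ln(20.7 − 10) − 305.0 = 138.5·ln 10.7 − 305.0 = 138.5·2.3702 − 305.0 = 23.279.
Rounded: 23.

23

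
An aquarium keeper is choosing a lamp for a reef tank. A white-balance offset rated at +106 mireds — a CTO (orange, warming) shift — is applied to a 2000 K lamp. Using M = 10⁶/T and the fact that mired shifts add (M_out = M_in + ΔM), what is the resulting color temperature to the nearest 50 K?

1650 K

M_in = 10⁶/2000 = 500.00 mireds.
M_out = 500.00 + (+106) = 606.00 mireds.
T_out = 10⁶/606.00 = 1650.2 K → 1650 K.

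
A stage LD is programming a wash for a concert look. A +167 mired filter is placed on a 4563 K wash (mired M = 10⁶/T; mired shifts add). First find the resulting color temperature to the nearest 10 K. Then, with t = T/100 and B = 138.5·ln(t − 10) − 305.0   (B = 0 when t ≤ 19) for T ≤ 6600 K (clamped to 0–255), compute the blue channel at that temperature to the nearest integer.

78

M_in = 10⁶/4563 = 219.15; M_out = 219.15 + (+167) = 386.15.
T_out = 10⁶/386.15 = 2589.6 K → 2590 K; t = 25.9.
B = 138.5·ln(25.9 − 10) − 305.0 = 138.5·ln 15.9 − 305.0 = 138.5·2.7663 − 305.0 = 78.135.
Rounded: 78.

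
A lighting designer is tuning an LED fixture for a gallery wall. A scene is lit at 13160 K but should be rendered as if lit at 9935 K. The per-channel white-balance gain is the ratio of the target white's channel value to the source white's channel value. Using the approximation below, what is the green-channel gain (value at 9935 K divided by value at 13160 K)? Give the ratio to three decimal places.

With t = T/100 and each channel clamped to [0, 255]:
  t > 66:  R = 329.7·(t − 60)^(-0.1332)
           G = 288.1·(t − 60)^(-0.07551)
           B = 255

1.046

At 13160 K (t = 131.6):
  G = 288.1·(131.6 − 60)^(-0.07551) = 288.1·71.6^(-0.07551) = 288.1·0.72433 = 208.679.
At 9935 K (t = 99.35):
  G = 288.1·(99.35 − 60)^(-0.07551) = 288.1·39.35^(-0.07551) = 288.1·0.75782 = 218.328.
Gain = 218.328 / 208.679 = 1.0462 → 1.046.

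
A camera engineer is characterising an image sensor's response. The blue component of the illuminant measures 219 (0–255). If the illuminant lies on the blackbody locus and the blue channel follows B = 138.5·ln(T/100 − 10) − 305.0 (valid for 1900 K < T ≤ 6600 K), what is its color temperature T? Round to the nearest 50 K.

5400 K

ln(t − 10) = (219 + 305.0) / 138.5 = 3.7834.
t − 10 = e^3.7834 = 43.965, so t = 53.965.
T = 100·t = 5396 K → 5400 K to the nearest 50 K.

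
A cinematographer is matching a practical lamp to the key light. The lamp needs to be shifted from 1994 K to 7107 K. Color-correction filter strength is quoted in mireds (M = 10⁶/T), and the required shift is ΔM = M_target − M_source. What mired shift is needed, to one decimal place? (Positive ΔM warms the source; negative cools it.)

-360.8 mireds

M_source = 10⁶/1994 = 501.505; M_target = 10⁶/7107 = 140.706.
ΔM = 140.706 − 501.505 = -360.798 → -360.8 mireds, a cooling shift.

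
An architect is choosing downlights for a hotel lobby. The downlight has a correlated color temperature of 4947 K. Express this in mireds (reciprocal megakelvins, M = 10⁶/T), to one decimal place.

M = 10⁶ / 4947 = 202.143 → 202.1 mireds.

202.1 mireds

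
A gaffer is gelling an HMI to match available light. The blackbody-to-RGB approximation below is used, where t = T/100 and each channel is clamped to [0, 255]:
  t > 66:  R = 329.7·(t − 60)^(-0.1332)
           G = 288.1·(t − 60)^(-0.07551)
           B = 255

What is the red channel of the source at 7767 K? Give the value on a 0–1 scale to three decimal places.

0.882

t = 7767/100 = 77.67; the t > 66 branch applies.
R = 329.7·(77.67 − 60)^(-0.1332) = 329.7·17.67^(-0.1332) = 329.7·0.68213 = 224.899.
On a 0–1 scale: 224.899/255 = 0.8820 → 0.882.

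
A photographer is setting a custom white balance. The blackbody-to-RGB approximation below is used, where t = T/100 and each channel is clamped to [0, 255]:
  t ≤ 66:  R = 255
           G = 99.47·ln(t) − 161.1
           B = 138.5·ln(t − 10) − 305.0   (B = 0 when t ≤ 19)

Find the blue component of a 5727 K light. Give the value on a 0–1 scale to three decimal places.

0.898

t = 5727/100 = 57.27; the t ≤ 66 branch applies.
B = 138.5·ln(57.27 − 10) − 305.0 = 138.5·ln 47.27 − 305.0 = 138.5·3.8559 − 305.0 = 229.039.
On a 0–1 scale: 229.039/255 = 0.8982 → 0.898.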